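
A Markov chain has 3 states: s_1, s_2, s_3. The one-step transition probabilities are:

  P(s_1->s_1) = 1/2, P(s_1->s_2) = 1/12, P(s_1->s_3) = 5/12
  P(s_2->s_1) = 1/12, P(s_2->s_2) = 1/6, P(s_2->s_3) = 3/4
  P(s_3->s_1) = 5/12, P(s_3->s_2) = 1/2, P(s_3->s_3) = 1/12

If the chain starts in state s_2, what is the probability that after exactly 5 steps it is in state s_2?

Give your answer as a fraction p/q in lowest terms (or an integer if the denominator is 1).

Computing P^5 by repeated multiplication:
P^1 =
  s_1: [1/2, 1/12, 5/12]
  s_2: [1/12, 1/6, 3/4]
  s_3: [5/12, 1/2, 1/12]
P^2 =
  s_1: [31/72, 19/72, 11/36]
  s_2: [53/144, 59/144, 2/9]
  s_3: [41/144, 23/144, 5/9]
P^3 =
  s_1: [35/96, 67/288, 29/72]
  s_2: [179/576, 121/576, 23/48]
  s_3: [223/576, 21/64, 41/144]
P^4 =
  s_1: [1277/3456, 935/3456, 311/864]
  s_2: [2575/6912, 2077/6912, 565/1728]
  s_3: [2347/6912, 1585/6912, 745/1728]
P^5 =
  s_1: [4939/13824, 131/512, 1337/3456]
  s_2: [3203/9216, 6763/27648, 2819/6912]
  s_3: [10189/27648, 7799/27648, 805/2304]

(P^5)[s_2 -> s_2] = 6763/27648

Answer: 6763/27648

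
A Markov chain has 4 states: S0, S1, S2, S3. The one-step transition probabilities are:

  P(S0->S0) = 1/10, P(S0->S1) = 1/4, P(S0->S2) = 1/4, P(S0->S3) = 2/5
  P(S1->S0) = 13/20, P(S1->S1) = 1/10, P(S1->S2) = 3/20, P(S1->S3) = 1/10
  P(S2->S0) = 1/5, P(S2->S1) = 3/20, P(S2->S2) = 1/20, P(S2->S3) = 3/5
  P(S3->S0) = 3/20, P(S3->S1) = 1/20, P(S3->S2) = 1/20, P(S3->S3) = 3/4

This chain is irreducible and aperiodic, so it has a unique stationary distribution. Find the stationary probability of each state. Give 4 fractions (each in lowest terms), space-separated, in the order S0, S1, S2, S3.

The stationary distribution satisfies pi = pi * P, i.e.:
  pi_S0 = 1/10*pi_S0 + 13/20*pi_S1 + 1/5*pi_S2 + 3/20*pi_S3
  pi_S1 = 1/4*pi_S0 + 1/10*pi_S1 + 3/20*pi_S2 + 1/20*pi_S3
  pi_S2 = 1/4*pi_S0 + 3/20*pi_S1 + 1/20*pi_S2 + 1/20*pi_S3
  pi_S3 = 2/5*pi_S0 + 1/10*pi_S1 + 3/5*pi_S2 + 3/4*pi_S3
with normalization: pi_S0 + pi_S1 + pi_S2 + pi_S3 = 1.

Using the first 3 balance equations plus normalization, the linear system A*pi = b is:
  [-9/10, 13/20, 1/5, 3/20] . pi = 0
  [1/4, -9/10, 3/20, 1/20] . pi = 0
  [1/4, 3/20, -19/20, 1/20] . pi = 0
  [1, 1, 1, 1] . pi = 1

Solving yields:
  pi_S0 = 1369/6932
  pi_S1 = 363/3466
  pi_S2 = 693/6932
  pi_S3 = 1036/1733

Verification (pi * P):
  1369/6932*1/10 + 363/3466*13/20 + 693/6932*1/5 + 1036/1733*3/20 = 1369/6932 = pi_S0  (ok)
  1369/6932*1/4 + 363/3466*1/10 + 693/6932*3/20 + 1036/1733*1/20 = 363/3466 = pi_S1  (ok)
  1369/6932*1/4 + 363/3466*3/20 + 693/6932*1/20 + 1036/1733*1/20 = 693/6932 = pi_S2  (ok)
  1369/6932*2/5 + 363/3466*1/10 + 693/6932*3/5 + 1036/1733*3/4 = 1036/1733 = pi_S3  (ok)

Answer: 1369/6932 363/3466 693/6932 1036/1733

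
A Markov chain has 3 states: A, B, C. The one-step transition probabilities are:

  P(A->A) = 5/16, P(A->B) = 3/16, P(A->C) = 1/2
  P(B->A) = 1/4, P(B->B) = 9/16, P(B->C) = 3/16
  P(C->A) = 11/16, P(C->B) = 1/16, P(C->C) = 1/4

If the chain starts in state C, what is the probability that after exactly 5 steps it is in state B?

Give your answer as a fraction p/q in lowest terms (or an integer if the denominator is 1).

Answer: 59355/262144

Derivation:
Computing P^5 by repeated multiplication:
P^1 =
  A: [5/16, 3/16, 1/2]
  B: [1/4, 9/16, 3/16]
  C: [11/16, 1/16, 1/4]
P^2 =
  A: [125/256, 25/128, 81/256]
  B: [89/256, 3/8, 71/256]
  C: [103/256, 23/128, 107/256]
P^3 =
  A: [429/1024, 453/2048, 737/2048]
  B: [805/2048, 601/2048, 321/1024]
  C: [469/1024, 415/2048, 695/2048]
P^4 =
  A: [14209/32768, 1847/8192, 11171/32768]
  B: [13491/32768, 4233/16384, 10811/32768]
  C: [13995/32768, 1811/8192, 11529/32768]
P^5 =
  A: [111739/262144, 60145/262144, 22565/65536]
  B: [13765/32768, 63739/262144, 88285/262144]
  C: [112885/262144, 59355/262144, 5619/16384]

(P^5)[C -> B] = 59355/262144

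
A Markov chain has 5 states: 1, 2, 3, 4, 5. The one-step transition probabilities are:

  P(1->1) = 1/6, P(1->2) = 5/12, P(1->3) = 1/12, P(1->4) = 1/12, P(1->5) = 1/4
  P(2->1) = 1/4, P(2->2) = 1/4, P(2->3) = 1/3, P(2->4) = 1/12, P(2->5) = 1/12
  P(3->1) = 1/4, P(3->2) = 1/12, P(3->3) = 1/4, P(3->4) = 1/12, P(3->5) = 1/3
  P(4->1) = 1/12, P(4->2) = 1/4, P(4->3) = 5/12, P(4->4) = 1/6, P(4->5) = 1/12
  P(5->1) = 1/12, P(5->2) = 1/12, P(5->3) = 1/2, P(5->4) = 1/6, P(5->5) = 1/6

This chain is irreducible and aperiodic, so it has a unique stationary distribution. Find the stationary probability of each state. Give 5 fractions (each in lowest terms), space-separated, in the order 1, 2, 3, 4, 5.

The stationary distribution satisfies pi = pi * P, i.e.:
  pi_1 = 1/6*pi_1 + 1/4*pi_2 + 1/4*pi_3 + 1/12*pi_4 + 1/12*pi_5
  pi_2 = 5/12*pi_1 + 1/4*pi_2 + 1/12*pi_3 + 1/4*pi_4 + 1/12*pi_5
  pi_3 = 1/12*pi_1 + 1/3*pi_2 + 1/4*pi_3 + 5/12*pi_4 + 1/2*pi_5
  pi_4 = 1/12*pi_1 + 1/12*pi_2 + 1/12*pi_3 + 1/6*pi_4 + 1/6*pi_5
  pi_5 = 1/4*pi_1 + 1/12*pi_2 + 1/3*pi_3 + 1/12*pi_4 + 1/6*pi_5
with normalization: pi_1 + pi_2 + pi_3 + pi_4 + pi_5 = 1.

Using the first 4 balance equations plus normalization, the linear system A*pi = b is:
  [-5/6, 1/4, 1/4, 1/12, 1/12] . pi = 0
  [5/12, -3/4, 1/12, 1/4, 1/12] . pi = 0
  [1/12, 1/3, -3/4, 5/12, 1/2] . pi = 0
  [1/12, 1/12, 1/12, -5/6, 1/6] . pi = 0
  [1, 1, 1, 1, 1] . pi = 1

Solving yields:
  pi_1 = 454/2495
  pi_2 = 3887/19960
  pi_3 = 6109/19960
  pi_4 = 2191/19960
  pi_5 = 4141/19960

Verification (pi * P):
  454/2495*1/6 + 3887/19960*1/4 + 6109/19960*1/4 + 2191/19960*1/12 + 4141/19960*1/12 = 454/2495 = pi_1  (ok)
  454/2495*5/12 + 3887/19960*1/4 + 6109/19960*1/12 + 2191/19960*1/4 + 4141/19960*1/12 = 3887/19960 = pi_2  (ok)
  454/2495*1/12 + 3887/19960*1/3 + 6109/19960*1/4 + 2191/19960*5/12 + 4141/19960*1/2 = 6109/19960 = pi_3  (ok)
  454/2495*1/12 + 3887/19960*1/12 + 6109/19960*1/12 + 2191/19960*1/6 + 4141/19960*1/6 = 2191/19960 = pi_4  (ok)
  454/2495*1/4 + 3887/19960*1/12 + 6109/19960*1/3 + 2191/19960*1/12 + 4141/19960*1/6 = 4141/19960 = pi_5  (ok)

Answer: 454/2495 3887/19960 6109/19960 2191/19960 4141/19960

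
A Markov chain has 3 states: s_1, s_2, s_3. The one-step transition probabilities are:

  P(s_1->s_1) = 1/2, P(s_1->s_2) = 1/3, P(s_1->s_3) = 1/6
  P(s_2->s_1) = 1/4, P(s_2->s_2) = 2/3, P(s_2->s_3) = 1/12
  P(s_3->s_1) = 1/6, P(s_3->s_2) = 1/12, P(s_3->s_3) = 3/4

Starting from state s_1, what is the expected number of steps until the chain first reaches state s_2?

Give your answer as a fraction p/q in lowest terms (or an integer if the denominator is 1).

Answer: 30/7

Derivation:
Let h_i = expected steps to first reach s_2 from state i.
Boundary: h_s_2 = 0.
First-step equations for the other states:
  h_s_1 = 1 + 1/2*h_s_1 + 1/3*h_s_2 + 1/6*h_s_3
  h_s_3 = 1 + 1/6*h_s_1 + 1/12*h_s_2 + 3/4*h_s_3

Substituting h_s_2 = 0 and rearranging gives the linear system (I - Q) h = 1:
  [1/2, -1/6] . (h_s_1, h_s_3) = 1
  [-1/6, 1/4] . (h_s_1, h_s_3) = 1

Solving yields:
  h_s_1 = 30/7
  h_s_3 = 48/7

Starting state is s_1, so the expected hitting time is h_s_1 = 30/7.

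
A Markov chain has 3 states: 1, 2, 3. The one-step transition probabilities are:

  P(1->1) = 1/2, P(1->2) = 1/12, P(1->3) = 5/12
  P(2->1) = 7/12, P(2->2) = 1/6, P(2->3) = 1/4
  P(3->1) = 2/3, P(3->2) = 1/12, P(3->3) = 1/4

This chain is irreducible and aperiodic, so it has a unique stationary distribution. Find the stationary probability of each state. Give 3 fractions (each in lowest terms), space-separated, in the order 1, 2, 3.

The stationary distribution satisfies pi = pi * P, i.e.:
  pi_1 = 1/2*pi_1 + 7/12*pi_2 + 2/3*pi_3
  pi_2 = 1/12*pi_1 + 1/6*pi_2 + 1/12*pi_3
  pi_3 = 5/12*pi_1 + 1/4*pi_2 + 1/4*pi_3
with normalization: pi_1 + pi_2 + pi_3 = 1.

Using the first 2 balance equations plus normalization, the linear system A*pi = b is:
  [-1/2, 7/12, 2/3] . pi = 0
  [1/12, -5/6, 1/12] . pi = 0
  [1, 1, 1] . pi = 1

Solving yields:
  pi_1 = 87/154
  pi_2 = 1/11
  pi_3 = 53/154

Verification (pi * P):
  87/154*1/2 + 1/11*7/12 + 53/154*2/3 = 87/154 = pi_1  (ok)
  87/154*1/12 + 1/11*1/6 + 53/154*1/12 = 1/11 = pi_2  (ok)
  87/154*5/12 + 1/11*1/4 + 53/154*1/4 = 53/154 = pi_3  (ok)

Answer: 87/154 1/11 53/154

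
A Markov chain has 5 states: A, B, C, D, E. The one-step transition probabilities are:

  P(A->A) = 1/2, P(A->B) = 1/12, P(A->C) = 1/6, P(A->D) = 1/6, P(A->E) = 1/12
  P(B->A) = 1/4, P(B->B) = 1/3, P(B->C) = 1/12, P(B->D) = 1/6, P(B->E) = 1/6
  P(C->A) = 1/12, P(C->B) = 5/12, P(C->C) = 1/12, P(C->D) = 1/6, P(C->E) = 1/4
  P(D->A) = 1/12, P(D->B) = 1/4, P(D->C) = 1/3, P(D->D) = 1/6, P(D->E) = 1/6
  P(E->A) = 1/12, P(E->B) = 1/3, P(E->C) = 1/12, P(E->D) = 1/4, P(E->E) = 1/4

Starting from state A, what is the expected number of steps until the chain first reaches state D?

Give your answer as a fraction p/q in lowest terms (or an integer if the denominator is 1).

Answer: 218/39

Derivation:
Let h_i = expected steps to first reach D from state i.
Boundary: h_D = 0.
First-step equations for the other states:
  h_A = 1 + 1/2*h_A + 1/12*h_B + 1/6*h_C + 1/6*h_D + 1/12*h_E
  h_B = 1 + 1/4*h_A + 1/3*h_B + 1/12*h_C + 1/6*h_D + 1/6*h_E
  h_C = 1 + 1/12*h_A + 5/12*h_B + 1/12*h_C + 1/6*h_D + 1/4*h_E
  h_E = 1 + 1/12*h_A + 1/3*h_B + 1/12*h_C + 1/4*h_D + 1/4*h_E

Substituting h_D = 0 and rearranging gives the linear system (I - Q) h = 1:
  [1/2, -1/12, -1/6, -1/12] . (h_A, h_B, h_C, h_E) = 1
  [-1/4, 2/3, -1/12, -1/6] . (h_A, h_B, h_C, h_E) = 1
  [-1/12, -5/12, 11/12, -1/4] . (h_A, h_B, h_C, h_E) = 1
  [-1/12, -1/3, -1/12, 3/4] . (h_A, h_B, h_C, h_E) = 1

Solving yields:
  h_A = 218/39
  h_B = 72/13
  h_C = 214/39
  h_E = 196/39

Starting state is A, so the expected hitting time is h_A = 218/39.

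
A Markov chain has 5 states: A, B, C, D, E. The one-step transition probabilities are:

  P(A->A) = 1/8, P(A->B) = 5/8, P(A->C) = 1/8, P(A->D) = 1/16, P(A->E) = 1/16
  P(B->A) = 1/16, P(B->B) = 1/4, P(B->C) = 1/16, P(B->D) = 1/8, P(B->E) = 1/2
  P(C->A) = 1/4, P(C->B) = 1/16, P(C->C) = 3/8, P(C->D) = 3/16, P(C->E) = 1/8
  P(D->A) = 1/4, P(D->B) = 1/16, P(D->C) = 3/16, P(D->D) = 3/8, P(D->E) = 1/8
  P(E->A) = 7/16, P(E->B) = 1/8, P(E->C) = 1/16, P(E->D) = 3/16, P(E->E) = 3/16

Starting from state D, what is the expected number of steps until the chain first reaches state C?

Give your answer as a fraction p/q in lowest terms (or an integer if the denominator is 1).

Answer: 29448/3425

Derivation:
Let h_i = expected steps to first reach C from state i.
Boundary: h_C = 0.
First-step equations for the other states:
  h_A = 1 + 1/8*h_A + 5/8*h_B + 1/8*h_C + 1/16*h_D + 1/16*h_E
  h_B = 1 + 1/16*h_A + 1/4*h_B + 1/16*h_C + 1/8*h_D + 1/2*h_E
  h_D = 1 + 1/4*h_A + 1/16*h_B + 3/16*h_C + 3/8*h_D + 1/8*h_E
  h_E = 1 + 7/16*h_A + 1/8*h_B + 1/16*h_C + 3/16*h_D + 3/16*h_E

Substituting h_C = 0 and rearranging gives the linear system (I - Q) h = 1:
  [7/8, -5/8, -1/16, -1/16] . (h_A, h_B, h_D, h_E) = 1
  [-1/16, 3/4, -1/8, -1/2] . (h_A, h_B, h_D, h_E) = 1
  [-1/4, -1/16, 5/8, -1/8] . (h_A, h_B, h_D, h_E) = 1
  [-7/16, -1/8, -3/16, 13/16] . (h_A, h_B, h_D, h_E) = 1

Solving yields:
  h_A = 6752/685
  h_B = 35376/3425
  h_D = 29448/3425
  h_E = 34632/3425

Starting state is D, so the expected hitting time is h_D = 29448/3425.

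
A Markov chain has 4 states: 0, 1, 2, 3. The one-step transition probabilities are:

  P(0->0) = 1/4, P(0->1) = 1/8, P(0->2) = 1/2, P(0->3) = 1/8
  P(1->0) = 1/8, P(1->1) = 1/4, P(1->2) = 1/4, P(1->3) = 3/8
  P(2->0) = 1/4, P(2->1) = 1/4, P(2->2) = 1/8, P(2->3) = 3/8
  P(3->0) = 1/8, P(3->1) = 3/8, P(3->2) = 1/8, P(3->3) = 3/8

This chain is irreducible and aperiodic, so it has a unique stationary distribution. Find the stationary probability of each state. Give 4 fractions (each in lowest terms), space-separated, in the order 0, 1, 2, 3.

The stationary distribution satisfies pi = pi * P, i.e.:
  pi_0 = 1/4*pi_0 + 1/8*pi_1 + 1/4*pi_2 + 1/8*pi_3
  pi_1 = 1/8*pi_0 + 1/4*pi_1 + 1/4*pi_2 + 3/8*pi_3
  pi_2 = 1/2*pi_0 + 1/4*pi_1 + 1/8*pi_2 + 1/8*pi_3
  pi_3 = 1/8*pi_0 + 3/8*pi_1 + 3/8*pi_2 + 3/8*pi_3
with normalization: pi_0 + pi_1 + pi_2 + pi_3 = 1.

Using the first 3 balance equations plus normalization, the linear system A*pi = b is:
  [-3/4, 1/8, 1/4, 1/8] . pi = 0
  [1/8, -3/4, 1/4, 3/8] . pi = 0
  [1/2, 1/4, -7/8, 1/8] . pi = 0
  [1, 1, 1, 1] . pi = 1

Solving yields:
  pi_0 = 85/486
  pi_1 = 131/486
  pi_2 = 109/486
  pi_3 = 161/486

Verification (pi * P):
  85/486*1/4 + 131/486*1/8 + 109/486*1/4 + 161/486*1/8 = 85/486 = pi_0  (ok)
  85/486*1/8 + 131/486*1/4 + 109/486*1/4 + 161/486*3/8 = 131/486 = pi_1  (ok)
  85/486*1/2 + 131/486*1/4 + 109/486*1/8 + 161/486*1/8 = 109/486 = pi_2  (ok)
  85/486*1/8 + 131/486*3/8 + 109/486*3/8 + 161/486*3/8 = 161/486 = pi_3  (ok)

Answer: 85/486 131/486 109/486 161/486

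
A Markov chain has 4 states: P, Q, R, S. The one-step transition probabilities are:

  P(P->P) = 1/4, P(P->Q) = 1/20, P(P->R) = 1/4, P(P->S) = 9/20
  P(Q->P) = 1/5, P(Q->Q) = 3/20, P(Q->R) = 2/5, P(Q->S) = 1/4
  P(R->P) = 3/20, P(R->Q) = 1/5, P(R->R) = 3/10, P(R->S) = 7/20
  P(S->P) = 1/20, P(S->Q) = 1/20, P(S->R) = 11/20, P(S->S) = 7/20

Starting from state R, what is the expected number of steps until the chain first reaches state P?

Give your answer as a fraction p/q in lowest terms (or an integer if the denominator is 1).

Answer: 2760/341

Derivation:
Let h_i = expected steps to first reach P from state i.
Boundary: h_P = 0.
First-step equations for the other states:
  h_Q = 1 + 1/5*h_P + 3/20*h_Q + 2/5*h_R + 1/4*h_S
  h_R = 1 + 3/20*h_P + 1/5*h_Q + 3/10*h_R + 7/20*h_S
  h_S = 1 + 1/20*h_P + 1/20*h_Q + 11/20*h_R + 7/20*h_S

Substituting h_P = 0 and rearranging gives the linear system (I - Q) h = 1:
  [17/20, -2/5, -1/4] . (h_Q, h_R, h_S) = 1
  [-1/5, 7/10, -7/20] . (h_Q, h_R, h_S) = 1
  [-1/20, -11/20, 13/20] . (h_Q, h_R, h_S) = 1

Solving yields:
  h_Q = 2600/341
  h_R = 2760/341
  h_S = 3060/341

Starting state is R, so the expected hitting time is h_R = 2760/341.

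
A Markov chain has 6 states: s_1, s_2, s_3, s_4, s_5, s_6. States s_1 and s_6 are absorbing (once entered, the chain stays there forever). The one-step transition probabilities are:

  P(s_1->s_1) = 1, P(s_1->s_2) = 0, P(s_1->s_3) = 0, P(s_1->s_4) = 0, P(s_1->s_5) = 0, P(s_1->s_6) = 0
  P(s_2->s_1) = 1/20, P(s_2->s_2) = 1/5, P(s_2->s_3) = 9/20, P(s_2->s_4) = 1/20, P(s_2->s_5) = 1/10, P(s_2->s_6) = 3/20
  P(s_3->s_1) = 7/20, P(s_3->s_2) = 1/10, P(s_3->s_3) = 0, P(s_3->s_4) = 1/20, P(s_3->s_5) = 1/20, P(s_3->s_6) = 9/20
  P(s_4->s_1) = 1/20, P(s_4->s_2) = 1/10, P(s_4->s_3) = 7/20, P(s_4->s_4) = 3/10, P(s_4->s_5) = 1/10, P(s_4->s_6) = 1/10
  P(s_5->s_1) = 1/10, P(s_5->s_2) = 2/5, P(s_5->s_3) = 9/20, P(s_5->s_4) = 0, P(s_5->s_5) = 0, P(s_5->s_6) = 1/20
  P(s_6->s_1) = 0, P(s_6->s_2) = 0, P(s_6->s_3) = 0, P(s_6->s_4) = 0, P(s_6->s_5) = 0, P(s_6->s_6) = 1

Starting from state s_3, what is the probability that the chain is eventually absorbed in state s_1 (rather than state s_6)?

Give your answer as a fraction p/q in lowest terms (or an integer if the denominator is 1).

Answer: 15558/36061

Derivation:
Let a_i = P(absorbed in s_1 | start in state i).
Boundary conditions: a_s_1 = 1, a_s_6 = 0.
For each transient state i, a_i = sum_j P(i->j) * a_j:
  a_s_2 = 1/20*a_s_1 + 1/5*a_s_2 + 9/20*a_s_3 + 1/20*a_s_4 + 1/10*a_s_5 + 3/20*a_s_6
  a_s_3 = 7/20*a_s_1 + 1/10*a_s_2 + 0*a_s_3 + 1/20*a_s_4 + 1/20*a_s_5 + 9/20*a_s_6
  a_s_4 = 1/20*a_s_1 + 1/10*a_s_2 + 7/20*a_s_3 + 3/10*a_s_4 + 1/10*a_s_5 + 1/10*a_s_6
  a_s_5 = 1/10*a_s_1 + 2/5*a_s_2 + 9/20*a_s_3 + 0*a_s_4 + 0*a_s_5 + 1/20*a_s_6

Substituting a_s_1 = 1 and a_s_6 = 0, rearrange to (I - Q) a = r where r[i] = P(i -> s_1):
  [4/5, -9/20, -1/20, -1/10] . (a_s_2, a_s_3, a_s_4, a_s_5) = 1/20
  [-1/10, 1, -1/20, -1/20] . (a_s_2, a_s_3, a_s_4, a_s_5) = 7/20
  [-1/10, -7/20, 7/10, -1/10] . (a_s_2, a_s_3, a_s_4, a_s_5) = 1/20
  [-2/5, -9/20, 0, 1] . (a_s_2, a_s_3, a_s_4, a_s_5) = 1/10

Solving yields:
  a_s_2 = 27889/72122
  a_s_3 = 15558/36061
  a_s_4 = 14659/36061
  a_s_5 = 16185/36061

Starting state is s_3, so the absorption probability is a_s_3 = 15558/36061.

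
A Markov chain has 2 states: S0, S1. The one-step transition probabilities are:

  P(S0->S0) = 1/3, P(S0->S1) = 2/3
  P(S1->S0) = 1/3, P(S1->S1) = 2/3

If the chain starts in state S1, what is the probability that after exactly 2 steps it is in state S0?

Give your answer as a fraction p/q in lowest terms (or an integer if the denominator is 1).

Answer: 1/3

Derivation:
Computing P^2 by repeated multiplication:
P^1 =
  S0: [1/3, 2/3]
  S1: [1/3, 2/3]
P^2 =
  S0: [1/3, 2/3]
  S1: [1/3, 2/3]

(P^2)[S1 -> S0] = 1/3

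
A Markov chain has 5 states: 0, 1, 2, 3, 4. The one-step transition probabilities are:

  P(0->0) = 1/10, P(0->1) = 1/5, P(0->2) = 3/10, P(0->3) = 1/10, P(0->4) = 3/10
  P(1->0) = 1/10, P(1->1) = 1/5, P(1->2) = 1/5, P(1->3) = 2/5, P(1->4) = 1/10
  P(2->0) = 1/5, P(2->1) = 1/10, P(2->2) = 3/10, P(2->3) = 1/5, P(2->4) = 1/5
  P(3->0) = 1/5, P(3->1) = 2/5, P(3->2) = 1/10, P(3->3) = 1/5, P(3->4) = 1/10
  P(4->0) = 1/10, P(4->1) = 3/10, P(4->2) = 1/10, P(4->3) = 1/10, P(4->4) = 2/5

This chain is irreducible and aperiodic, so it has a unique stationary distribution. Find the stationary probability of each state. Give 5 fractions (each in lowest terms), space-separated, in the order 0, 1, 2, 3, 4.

Answer: 1079/7682 940/3841 1465/7682 1643/7682 1615/7682

Derivation:
The stationary distribution satisfies pi = pi * P, i.e.:
  pi_0 = 1/10*pi_0 + 1/10*pi_1 + 1/5*pi_2 + 1/5*pi_3 + 1/10*pi_4
  pi_1 = 1/5*pi_0 + 1/5*pi_1 + 1/10*pi_2 + 2/5*pi_3 + 3/10*pi_4
  pi_2 = 3/10*pi_0 + 1/5*pi_1 + 3/10*pi_2 + 1/10*pi_3 + 1/10*pi_4
  pi_3 = 1/10*pi_0 + 2/5*pi_1 + 1/5*pi_2 + 1/5*pi_3 + 1/10*pi_4
  pi_4 = 3/10*pi_0 + 1/10*pi_1 + 1/5*pi_2 + 1/10*pi_3 + 2/5*pi_4
with normalization: pi_0 + pi_1 + pi_2 + pi_3 + pi_4 = 1.

Using the first 4 balance equations plus normalization, the linear system A*pi = b is:
  [-9/10, 1/10, 1/5, 1/5, 1/10] . pi = 0
  [1/5, -4/5, 1/10, 2/5, 3/10] . pi = 0
  [3/10, 1/5, -7/10, 1/10, 1/10] . pi = 0
  [1/10, 2/5, 1/5, -4/5, 1/10] . pi = 0
  [1, 1, 1, 1, 1] . pi = 1

Solving yields:
  pi_0 = 1079/7682
  pi_1 = 940/3841
  pi_2 = 1465/7682
  pi_3 = 1643/7682
  pi_4 = 1615/7682

Verification (pi * P):
  1079/7682*1/10 + 940/3841*1/10 + 1465/7682*1/5 + 1643/7682*1/5 + 1615/7682*1/10 = 1079/7682 = pi_0  (ok)
  1079/7682*1/5 + 940/3841*1/5 + 1465/7682*1/10 + 1643/7682*2/5 + 1615/7682*3/10 = 940/3841 = pi_1  (ok)
  1079/7682*3/10 + 940/3841*1/5 + 1465/7682*3/10 + 1643/7682*1/10 + 1615/7682*1/10 = 1465/7682 = pi_2  (ok)
  1079/7682*1/10 + 940/3841*2/5 + 1465/7682*1/5 + 1643/7682*1/5 + 1615/7682*1/10 = 1643/7682 = pi_3  (ok)
  1079/7682*3/10 + 940/3841*1/10 + 1465/7682*1/5 + 1643/7682*1/10 + 1615/7682*2/5 = 1615/7682 = pi_4  (ok)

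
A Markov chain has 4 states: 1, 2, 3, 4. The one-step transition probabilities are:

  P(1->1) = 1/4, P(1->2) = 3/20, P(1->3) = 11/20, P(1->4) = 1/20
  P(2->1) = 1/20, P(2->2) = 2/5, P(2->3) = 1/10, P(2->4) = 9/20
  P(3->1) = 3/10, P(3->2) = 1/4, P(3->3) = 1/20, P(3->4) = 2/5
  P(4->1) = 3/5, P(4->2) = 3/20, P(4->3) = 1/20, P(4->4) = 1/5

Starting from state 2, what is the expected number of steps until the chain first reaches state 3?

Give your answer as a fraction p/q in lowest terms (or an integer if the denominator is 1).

Answer: 2440/489

Derivation:
Let h_i = expected steps to first reach 3 from state i.
Boundary: h_3 = 0.
First-step equations for the other states:
  h_1 = 1 + 1/4*h_1 + 3/20*h_2 + 11/20*h_3 + 1/20*h_4
  h_2 = 1 + 1/20*h_1 + 2/5*h_2 + 1/10*h_3 + 9/20*h_4
  h_4 = 1 + 3/5*h_1 + 3/20*h_2 + 1/20*h_3 + 1/5*h_4

Substituting h_3 = 0 and rearranging gives the linear system (I - Q) h = 1:
  [3/4, -3/20, -1/20] . (h_1, h_2, h_4) = 1
  [-1/20, 3/5, -9/20] . (h_1, h_2, h_4) = 1
  [-3/5, -3/20, 4/5] . (h_1, h_2, h_4) = 1

Solving yields:
  h_1 = 425/163
  h_2 = 2440/489
  h_4 = 675/163

Starting state is 2, so the expected hitting time is h_2 = 2440/489.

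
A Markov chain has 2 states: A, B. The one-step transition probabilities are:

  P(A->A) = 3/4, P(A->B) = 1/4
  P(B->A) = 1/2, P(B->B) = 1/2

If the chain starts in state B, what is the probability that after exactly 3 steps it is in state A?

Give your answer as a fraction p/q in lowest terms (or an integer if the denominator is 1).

Answer: 21/32

Derivation:
Computing P^3 by repeated multiplication:
P^1 =
  A: [3/4, 1/4]
  B: [1/2, 1/2]
P^2 =
  A: [11/16, 5/16]
  B: [5/8, 3/8]
P^3 =
  A: [43/64, 21/64]
  B: [21/32, 11/32]

(P^3)[B -> A] = 21/32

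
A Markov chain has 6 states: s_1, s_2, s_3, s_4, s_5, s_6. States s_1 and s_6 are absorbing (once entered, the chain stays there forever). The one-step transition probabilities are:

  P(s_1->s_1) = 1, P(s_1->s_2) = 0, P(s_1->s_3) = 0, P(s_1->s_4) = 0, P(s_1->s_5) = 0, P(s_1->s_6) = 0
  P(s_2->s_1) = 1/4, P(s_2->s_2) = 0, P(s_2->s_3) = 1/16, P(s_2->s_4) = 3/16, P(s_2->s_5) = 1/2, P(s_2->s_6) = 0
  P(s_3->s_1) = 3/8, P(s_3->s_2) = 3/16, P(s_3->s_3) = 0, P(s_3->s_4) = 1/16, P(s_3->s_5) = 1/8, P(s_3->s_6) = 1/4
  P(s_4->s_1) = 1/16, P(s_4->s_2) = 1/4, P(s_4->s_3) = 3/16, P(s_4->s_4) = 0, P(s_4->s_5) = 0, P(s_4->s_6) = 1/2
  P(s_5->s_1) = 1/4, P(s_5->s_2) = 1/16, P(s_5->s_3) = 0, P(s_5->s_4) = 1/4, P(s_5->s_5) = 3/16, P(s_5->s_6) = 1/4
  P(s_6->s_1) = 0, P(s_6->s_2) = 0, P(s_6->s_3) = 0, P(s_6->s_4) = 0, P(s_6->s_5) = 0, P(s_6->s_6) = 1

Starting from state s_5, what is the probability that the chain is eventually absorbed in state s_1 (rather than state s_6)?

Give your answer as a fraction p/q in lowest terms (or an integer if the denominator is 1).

Let a_i = P(absorbed in s_1 | start in state i).
Boundary conditions: a_s_1 = 1, a_s_6 = 0.
For each transient state i, a_i = sum_j P(i->j) * a_j:
  a_s_2 = 1/4*a_s_1 + 0*a_s_2 + 1/16*a_s_3 + 3/16*a_s_4 + 1/2*a_s_5 + 0*a_s_6
  a_s_3 = 3/8*a_s_1 + 3/16*a_s_2 + 0*a_s_3 + 1/16*a_s_4 + 1/8*a_s_5 + 1/4*a_s_6
  a_s_4 = 1/16*a_s_1 + 1/4*a_s_2 + 3/16*a_s_3 + 0*a_s_4 + 0*a_s_5 + 1/2*a_s_6
  a_s_5 = 1/4*a_s_1 + 1/16*a_s_2 + 0*a_s_3 + 1/4*a_s_4 + 3/16*a_s_5 + 1/4*a_s_6

Substituting a_s_1 = 1 and a_s_6 = 0, rearrange to (I - Q) a = r where r[i] = P(i -> s_1):
  [1, -1/16, -3/16, -1/2] . (a_s_2, a_s_3, a_s_4, a_s_5) = 1/4
  [-3/16, 1, -1/16, -1/8] . (a_s_2, a_s_3, a_s_4, a_s_5) = 3/8
  [-1/4, -3/16, 1, 0] . (a_s_2, a_s_3, a_s_4, a_s_5) = 1/16
  [-1/16, 0, -1/4, 13/16] . (a_s_2, a_s_3, a_s_4, a_s_5) = 1/4

Solving yields:
  a_s_2 = 3577/6325
  a_s_3 = 3517/6325
  a_s_4 = 1949/6325
  a_s_5 = 2821/6325

Starting state is s_5, so the absorption probability is a_s_5 = 2821/6325.

Answer: 2821/6325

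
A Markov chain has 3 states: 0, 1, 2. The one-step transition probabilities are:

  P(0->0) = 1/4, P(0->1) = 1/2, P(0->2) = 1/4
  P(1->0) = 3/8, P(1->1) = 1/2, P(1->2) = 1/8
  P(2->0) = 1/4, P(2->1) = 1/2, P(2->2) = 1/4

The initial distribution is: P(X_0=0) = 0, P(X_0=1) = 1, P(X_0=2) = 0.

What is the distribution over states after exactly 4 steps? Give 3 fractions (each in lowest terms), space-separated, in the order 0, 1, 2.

Answer: 5/16 1/2 3/16

Derivation:
Propagating the distribution step by step (d_{t+1} = d_t * P):
d_0 = (0=0, 1=1, 2=0)
  d_1[0] = 0*1/4 + 1*3/8 + 0*1/4 = 3/8
  d_1[1] = 0*1/2 + 1*1/2 + 0*1/2 = 1/2
  d_1[2] = 0*1/4 + 1*1/8 + 0*1/4 = 1/8
d_1 = (0=3/8, 1=1/2, 2=1/8)
  d_2[0] = 3/8*1/4 + 1/2*3/8 + 1/8*1/4 = 5/16
  d_2[1] = 3/8*1/2 + 1/2*1/2 + 1/8*1/2 = 1/2
  d_2[2] = 3/8*1/4 + 1/2*1/8 + 1/8*1/4 = 3/16
d_2 = (0=5/16, 1=1/2, 2=3/16)
  d_3[0] = 5/16*1/4 + 1/2*3/8 + 3/16*1/4 = 5/16
  d_3[1] = 5/16*1/2 + 1/2*1/2 + 3/16*1/2 = 1/2
  d_3[2] = 5/16*1/4 + 1/2*1/8 + 3/16*1/4 = 3/16
d_3 = (0=5/16, 1=1/2, 2=3/16)
  d_4[0] = 5/16*1/4 + 1/2*3/8 + 3/16*1/4 = 5/16
  d_4[1] = 5/16*1/2 + 1/2*1/2 + 3/16*1/2 = 1/2
  d_4[2] = 5/16*1/4 + 1/2*1/8 + 3/16*1/4 = 3/16
d_4 = (0=5/16, 1=1/2, 2=3/16)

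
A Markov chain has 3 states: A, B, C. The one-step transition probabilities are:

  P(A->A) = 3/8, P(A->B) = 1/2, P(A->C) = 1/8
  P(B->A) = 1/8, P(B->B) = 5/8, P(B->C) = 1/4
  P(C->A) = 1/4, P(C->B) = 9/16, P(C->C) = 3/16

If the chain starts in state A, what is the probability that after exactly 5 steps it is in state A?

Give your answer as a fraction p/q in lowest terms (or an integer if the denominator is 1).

Computing P^5 by repeated multiplication:
P^1 =
  A: [3/8, 1/2, 1/8]
  B: [1/8, 5/8, 1/4]
  C: [1/4, 9/16, 3/16]
P^2 =
  A: [15/64, 73/128, 25/128]
  B: [3/16, 19/32, 7/32]
  C: [27/128, 149/256, 53/256]
P^3 =
  A: [213/1024, 1195/2048, 427/2048]
  B: [51/256, 301/512, 109/512]
  C: [417/2048, 2399/4096, 863/4096]
P^4 =
  A: [3327/16384, 19201/32768, 6913/32768]
  B: [825/4096, 4807/8192, 1735/8192]
  C: [6627/32768, 38429/65536, 13853/65536]
P^5 =
  A: [52989/262144, 307459/524288, 110851/524288]
  B: [13227/65536, 76885/131072, 27733/131072]
  C: [105897/524288, 614999/1048576, 221783/1048576]

(P^5)[A -> A] = 52989/262144

Answer: 52989/262144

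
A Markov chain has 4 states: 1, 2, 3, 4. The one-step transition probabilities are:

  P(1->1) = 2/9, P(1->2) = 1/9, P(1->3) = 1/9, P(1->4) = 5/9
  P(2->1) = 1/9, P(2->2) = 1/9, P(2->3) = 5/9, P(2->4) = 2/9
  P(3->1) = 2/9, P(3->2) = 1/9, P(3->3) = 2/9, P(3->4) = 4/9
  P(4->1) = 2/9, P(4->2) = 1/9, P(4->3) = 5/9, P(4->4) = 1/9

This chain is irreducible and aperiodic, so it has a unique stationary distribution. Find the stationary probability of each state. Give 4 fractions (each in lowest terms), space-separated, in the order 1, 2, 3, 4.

Answer: 17/81 1/9 337/972 323/972

Derivation:
The stationary distribution satisfies pi = pi * P, i.e.:
  pi_1 = 2/9*pi_1 + 1/9*pi_2 + 2/9*pi_3 + 2/9*pi_4
  pi_2 = 1/9*pi_1 + 1/9*pi_2 + 1/9*pi_3 + 1/9*pi_4
  pi_3 = 1/9*pi_1 + 5/9*pi_2 + 2/9*pi_3 + 5/9*pi_4
  pi_4 = 5/9*pi_1 + 2/9*pi_2 + 4/9*pi_3 + 1/9*pi_4
with normalization: pi_1 + pi_2 + pi_3 + pi_4 = 1.

Using the first 3 balance equations plus normalization, the linear system A*pi = b is:
  [-7/9, 1/9, 2/9, 2/9] . pi = 0
  [1/9, -8/9, 1/9, 1/9] . pi = 0
  [1/9, 5/9, -7/9, 5/9] . pi = 0
  [1, 1, 1, 1] . pi = 1

Solving yields:
  pi_1 = 17/81
  pi_2 = 1/9
  pi_3 = 337/972
  pi_4 = 323/972

Verification (pi * P):
  17/81*2/9 + 1/9*1/9 + 337/972*2/9 + 323/972*2/9 = 17/81 = pi_1  (ok)
  17/81*1/9 + 1/9*1/9 + 337/972*1/9 + 323/972*1/9 = 1/9 = pi_2  (ok)
  17/81*1/9 + 1/9*5/9 + 337/972*2/9 + 323/972*5/9 = 337/972 = pi_3  (ok)
  17/81*5/9 + 1/9*2/9 + 337/972*4/9 + 323/972*1/9 = 323/972 = pi_4  (ok)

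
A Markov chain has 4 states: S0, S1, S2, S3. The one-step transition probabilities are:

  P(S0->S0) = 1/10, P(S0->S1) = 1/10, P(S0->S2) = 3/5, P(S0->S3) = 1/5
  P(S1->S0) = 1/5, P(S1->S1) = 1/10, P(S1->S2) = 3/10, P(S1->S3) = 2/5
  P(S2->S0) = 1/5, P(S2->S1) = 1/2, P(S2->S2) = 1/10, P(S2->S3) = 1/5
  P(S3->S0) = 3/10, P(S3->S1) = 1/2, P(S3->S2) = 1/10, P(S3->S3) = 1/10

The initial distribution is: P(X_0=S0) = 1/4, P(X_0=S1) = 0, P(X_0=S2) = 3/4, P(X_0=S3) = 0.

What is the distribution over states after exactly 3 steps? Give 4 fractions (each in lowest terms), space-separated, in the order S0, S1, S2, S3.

Answer: 823/4000 311/1000 1021/4000 57/250

Derivation:
Propagating the distribution step by step (d_{t+1} = d_t * P):
d_0 = (S0=1/4, S1=0, S2=3/4, S3=0)
  d_1[S0] = 1/4*1/10 + 0*1/5 + 3/4*1/5 + 0*3/10 = 7/40
  d_1[S1] = 1/4*1/10 + 0*1/10 + 3/4*1/2 + 0*1/2 = 2/5
  d_1[S2] = 1/4*3/5 + 0*3/10 + 3/4*1/10 + 0*1/10 = 9/40
  d_1[S3] = 1/4*1/5 + 0*2/5 + 3/4*1/5 + 0*1/10 = 1/5
d_1 = (S0=7/40, S1=2/5, S2=9/40, S3=1/5)
  d_2[S0] = 7/40*1/10 + 2/5*1/5 + 9/40*1/5 + 1/5*3/10 = 81/400
  d_2[S1] = 7/40*1/10 + 2/5*1/10 + 9/40*1/2 + 1/5*1/2 = 27/100
  d_2[S2] = 7/40*3/5 + 2/5*3/10 + 9/40*1/10 + 1/5*1/10 = 107/400
  d_2[S3] = 7/40*1/5 + 2/5*2/5 + 9/40*1/5 + 1/5*1/10 = 13/50
d_2 = (S0=81/400, S1=27/100, S2=107/400, S3=13/50)
  d_3[S0] = 81/400*1/10 + 27/100*1/5 + 107/400*1/5 + 13/50*3/10 = 823/4000
  d_3[S1] = 81/400*1/10 + 27/100*1/10 + 107/400*1/2 + 13/50*1/2 = 311/1000
  d_3[S2] = 81/400*3/5 + 27/100*3/10 + 107/400*1/10 + 13/50*1/10 = 1021/4000
  d_3[S3] = 81/400*1/5 + 27/100*2/5 + 107/400*1/5 + 13/50*1/10 = 57/250
d_3 = (S0=823/4000, S1=311/1000, S2=1021/4000, S3=57/250)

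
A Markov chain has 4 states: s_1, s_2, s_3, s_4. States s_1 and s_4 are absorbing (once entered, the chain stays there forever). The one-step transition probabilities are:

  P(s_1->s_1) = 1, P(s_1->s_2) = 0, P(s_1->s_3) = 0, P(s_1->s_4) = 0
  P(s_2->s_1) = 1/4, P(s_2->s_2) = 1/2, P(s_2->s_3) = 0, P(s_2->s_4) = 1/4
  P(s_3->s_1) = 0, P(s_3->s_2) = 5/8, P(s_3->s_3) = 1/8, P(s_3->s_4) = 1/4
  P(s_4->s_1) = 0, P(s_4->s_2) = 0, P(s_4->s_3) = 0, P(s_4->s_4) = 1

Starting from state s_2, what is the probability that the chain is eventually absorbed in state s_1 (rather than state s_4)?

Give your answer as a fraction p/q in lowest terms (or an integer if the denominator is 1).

Let a_i = P(absorbed in s_1 | start in state i).
Boundary conditions: a_s_1 = 1, a_s_4 = 0.
For each transient state i, a_i = sum_j P(i->j) * a_j:
  a_s_2 = 1/4*a_s_1 + 1/2*a_s_2 + 0*a_s_3 + 1/4*a_s_4
  a_s_3 = 0*a_s_1 + 5/8*a_s_2 + 1/8*a_s_3 + 1/4*a_s_4

Substituting a_s_1 = 1 and a_s_4 = 0, rearrange to (I - Q) a = r where r[i] = P(i -> s_1):
  [1/2, 0] . (a_s_2, a_s_3) = 1/4
  [-5/8, 7/8] . (a_s_2, a_s_3) = 0

Solving yields:
  a_s_2 = 1/2
  a_s_3 = 5/14

Starting state is s_2, so the absorption probability is a_s_2 = 1/2.

Answer: 1/2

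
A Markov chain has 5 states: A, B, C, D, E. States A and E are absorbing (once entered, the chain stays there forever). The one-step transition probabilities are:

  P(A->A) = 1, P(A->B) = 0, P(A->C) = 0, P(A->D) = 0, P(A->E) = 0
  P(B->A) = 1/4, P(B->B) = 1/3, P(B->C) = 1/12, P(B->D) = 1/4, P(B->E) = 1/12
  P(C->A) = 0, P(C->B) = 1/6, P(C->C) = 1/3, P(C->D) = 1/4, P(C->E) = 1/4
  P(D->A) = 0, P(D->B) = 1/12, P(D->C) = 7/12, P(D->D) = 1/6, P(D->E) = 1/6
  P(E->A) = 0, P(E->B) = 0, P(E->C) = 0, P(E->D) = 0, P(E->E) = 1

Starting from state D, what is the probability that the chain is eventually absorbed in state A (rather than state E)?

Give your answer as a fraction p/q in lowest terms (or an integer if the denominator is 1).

Answer: 66/383

Derivation:
Let a_i = P(absorbed in A | start in state i).
Boundary conditions: a_A = 1, a_E = 0.
For each transient state i, a_i = sum_j P(i->j) * a_j:
  a_B = 1/4*a_A + 1/3*a_B + 1/12*a_C + 1/4*a_D + 1/12*a_E
  a_C = 0*a_A + 1/6*a_B + 1/3*a_C + 1/4*a_D + 1/4*a_E
  a_D = 0*a_A + 1/12*a_B + 7/12*a_C + 1/6*a_D + 1/6*a_E

Substituting a_A = 1 and a_E = 0, rearrange to (I - Q) a = r where r[i] = P(i -> A):
  [2/3, -1/12, -1/4] . (a_B, a_C, a_D) = 1/4
  [-1/6, 2/3, -1/4] . (a_B, a_C, a_D) = 0
  [-1/12, -7/12, 5/6] . (a_B, a_C, a_D) = 0

Solving yields:
  a_B = 177/383
  a_C = 69/383
  a_D = 66/383

Starting state is D, so the absorption probability is a_D = 66/383.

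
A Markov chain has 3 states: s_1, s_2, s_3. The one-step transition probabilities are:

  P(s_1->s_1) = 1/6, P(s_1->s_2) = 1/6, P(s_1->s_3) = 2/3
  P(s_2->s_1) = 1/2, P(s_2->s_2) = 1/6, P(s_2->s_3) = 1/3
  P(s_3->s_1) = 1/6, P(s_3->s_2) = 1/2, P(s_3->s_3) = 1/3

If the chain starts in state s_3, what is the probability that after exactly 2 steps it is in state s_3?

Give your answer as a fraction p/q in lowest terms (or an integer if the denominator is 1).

Computing P^2 by repeated multiplication:
P^1 =
  s_1: [1/6, 1/6, 2/3]
  s_2: [1/2, 1/6, 1/3]
  s_3: [1/6, 1/2, 1/3]
P^2 =
  s_1: [2/9, 7/18, 7/18]
  s_2: [2/9, 5/18, 1/2]
  s_3: [1/3, 5/18, 7/18]

(P^2)[s_3 -> s_3] = 7/18

Answer: 7/18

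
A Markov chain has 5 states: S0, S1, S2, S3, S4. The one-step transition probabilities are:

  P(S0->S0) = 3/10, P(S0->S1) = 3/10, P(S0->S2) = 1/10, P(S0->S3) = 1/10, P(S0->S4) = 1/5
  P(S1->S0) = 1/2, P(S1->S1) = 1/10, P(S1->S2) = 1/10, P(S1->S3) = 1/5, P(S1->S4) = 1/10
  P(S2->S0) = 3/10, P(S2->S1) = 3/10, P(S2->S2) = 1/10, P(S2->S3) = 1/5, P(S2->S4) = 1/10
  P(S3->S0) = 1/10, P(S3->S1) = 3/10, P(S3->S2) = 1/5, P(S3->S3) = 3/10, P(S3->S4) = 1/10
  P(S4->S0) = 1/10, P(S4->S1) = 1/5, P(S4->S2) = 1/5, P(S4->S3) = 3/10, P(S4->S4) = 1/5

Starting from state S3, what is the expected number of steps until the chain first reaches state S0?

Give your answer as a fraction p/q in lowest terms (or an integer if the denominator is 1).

Answer: 495/113

Derivation:
Let h_i = expected steps to first reach S0 from state i.
Boundary: h_S0 = 0.
First-step equations for the other states:
  h_S1 = 1 + 1/2*h_S0 + 1/10*h_S1 + 1/10*h_S2 + 1/5*h_S3 + 1/10*h_S4
  h_S2 = 1 + 3/10*h_S0 + 3/10*h_S1 + 1/10*h_S2 + 1/5*h_S3 + 1/10*h_S4
  h_S3 = 1 + 1/10*h_S0 + 3/10*h_S1 + 1/5*h_S2 + 3/10*h_S3 + 1/10*h_S4
  h_S4 = 1 + 1/10*h_S0 + 1/5*h_S1 + 1/5*h_S2 + 3/10*h_S3 + 1/5*h_S4

Substituting h_S0 = 0 and rearranging gives the linear system (I - Q) h = 1:
  [9/10, -1/10, -1/5, -1/10] . (h_S1, h_S2, h_S3, h_S4) = 1
  [-3/10, 9/10, -1/5, -1/10] . (h_S1, h_S2, h_S3, h_S4) = 1
  [-3/10, -1/5, 7/10, -1/10] . (h_S1, h_S2, h_S3, h_S4) = 1
  [-1/5, -1/5, -3/10, 4/5] . (h_S1, h_S2, h_S3, h_S4) = 1

Solving yields:
  h_S1 = 675/226
  h_S2 = 405/113
  h_S3 = 495/113
  h_S4 = 1025/226

Starting state is S3, so the expected hitting time is h_S3 = 495/113.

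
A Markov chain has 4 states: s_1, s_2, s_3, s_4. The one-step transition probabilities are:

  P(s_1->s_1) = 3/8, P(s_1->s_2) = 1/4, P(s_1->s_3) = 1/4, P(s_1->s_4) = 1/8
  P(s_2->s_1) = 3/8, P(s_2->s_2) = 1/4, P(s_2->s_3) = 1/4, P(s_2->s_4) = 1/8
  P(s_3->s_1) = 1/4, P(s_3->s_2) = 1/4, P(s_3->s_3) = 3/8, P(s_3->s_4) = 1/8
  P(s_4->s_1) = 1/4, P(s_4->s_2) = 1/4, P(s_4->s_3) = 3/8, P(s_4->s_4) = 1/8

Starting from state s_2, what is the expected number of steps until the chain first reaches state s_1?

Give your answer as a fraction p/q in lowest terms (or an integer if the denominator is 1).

Answer: 28/9

Derivation:
Let h_i = expected steps to first reach s_1 from state i.
Boundary: h_s_1 = 0.
First-step equations for the other states:
  h_s_2 = 1 + 3/8*h_s_1 + 1/4*h_s_2 + 1/4*h_s_3 + 1/8*h_s_4
  h_s_3 = 1 + 1/4*h_s_1 + 1/4*h_s_2 + 3/8*h_s_3 + 1/8*h_s_4
  h_s_4 = 1 + 1/4*h_s_1 + 1/4*h_s_2 + 3/8*h_s_3 + 1/8*h_s_4

Substituting h_s_1 = 0 and rearranging gives the linear system (I - Q) h = 1:
  [3/4, -1/4, -1/8] . (h_s_2, h_s_3, h_s_4) = 1
  [-1/4, 5/8, -1/8] . (h_s_2, h_s_3, h_s_4) = 1
  [-1/4, -3/8, 7/8] . (h_s_2, h_s_3, h_s_4) = 1

Solving yields:
  h_s_2 = 28/9
  h_s_3 = 32/9
  h_s_4 = 32/9

Starting state is s_2, so the expected hitting time is h_s_2 = 28/9.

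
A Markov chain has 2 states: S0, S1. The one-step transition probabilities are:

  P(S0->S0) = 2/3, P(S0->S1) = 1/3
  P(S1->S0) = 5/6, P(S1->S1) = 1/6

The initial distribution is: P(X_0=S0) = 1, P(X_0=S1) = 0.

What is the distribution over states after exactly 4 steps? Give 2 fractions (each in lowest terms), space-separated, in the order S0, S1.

Answer: 463/648 185/648

Derivation:
Propagating the distribution step by step (d_{t+1} = d_t * P):
d_0 = (S0=1, S1=0)
  d_1[S0] = 1*2/3 + 0*5/6 = 2/3
  d_1[S1] = 1*1/3 + 0*1/6 = 1/3
d_1 = (S0=2/3, S1=1/3)
  d_2[S0] = 2/3*2/3 + 1/3*5/6 = 13/18
  d_2[S1] = 2/3*1/3 + 1/3*1/6 = 5/18
d_2 = (S0=13/18, S1=5/18)
  d_3[S0] = 13/18*2/3 + 5/18*5/6 = 77/108
  d_3[S1] = 13/18*1/3 + 5/18*1/6 = 31/108
d_3 = (S0=77/108, S1=31/108)
  d_4[S0] = 77/108*2/3 + 31/108*5/6 = 463/648
  d_4[S1] = 77/108*1/3 + 31/108*1/6 = 185/648
d_4 = (S0=463/648, S1=185/648)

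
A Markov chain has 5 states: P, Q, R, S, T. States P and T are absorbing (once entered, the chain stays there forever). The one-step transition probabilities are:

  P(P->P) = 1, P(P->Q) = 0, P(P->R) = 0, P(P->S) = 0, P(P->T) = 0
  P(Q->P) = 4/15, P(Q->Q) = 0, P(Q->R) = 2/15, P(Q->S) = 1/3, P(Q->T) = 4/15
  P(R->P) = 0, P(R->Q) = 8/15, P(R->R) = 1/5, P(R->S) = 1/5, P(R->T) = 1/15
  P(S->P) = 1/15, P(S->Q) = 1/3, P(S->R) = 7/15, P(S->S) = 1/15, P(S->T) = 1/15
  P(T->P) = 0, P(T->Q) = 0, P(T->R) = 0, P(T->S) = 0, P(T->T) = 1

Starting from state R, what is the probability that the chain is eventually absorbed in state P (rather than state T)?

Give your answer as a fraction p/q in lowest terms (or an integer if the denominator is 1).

Answer: 593/1371

Derivation:
Let a_i = P(absorbed in P | start in state i).
Boundary conditions: a_P = 1, a_T = 0.
For each transient state i, a_i = sum_j P(i->j) * a_j:
  a_Q = 4/15*a_P + 0*a_Q + 2/15*a_R + 1/3*a_S + 4/15*a_T
  a_R = 0*a_P + 8/15*a_Q + 1/5*a_R + 1/5*a_S + 1/15*a_T
  a_S = 1/15*a_P + 1/3*a_Q + 7/15*a_R + 1/15*a_S + 1/15*a_T

Substituting a_P = 1 and a_T = 0, rearrange to (I - Q) a = r where r[i] = P(i -> P):
  [1, -2/15, -1/3] . (a_Q, a_R, a_S) = 4/15
  [-8/15, 4/5, -1/5] . (a_Q, a_R, a_S) = 0
  [-1/3, -7/15, 14/15] . (a_Q, a_R, a_S) = 1/15

Solving yields:
  a_Q = 218/457
  a_R = 593/1371
  a_S = 628/1371

Starting state is R, so the absorption probability is a_R = 593/1371.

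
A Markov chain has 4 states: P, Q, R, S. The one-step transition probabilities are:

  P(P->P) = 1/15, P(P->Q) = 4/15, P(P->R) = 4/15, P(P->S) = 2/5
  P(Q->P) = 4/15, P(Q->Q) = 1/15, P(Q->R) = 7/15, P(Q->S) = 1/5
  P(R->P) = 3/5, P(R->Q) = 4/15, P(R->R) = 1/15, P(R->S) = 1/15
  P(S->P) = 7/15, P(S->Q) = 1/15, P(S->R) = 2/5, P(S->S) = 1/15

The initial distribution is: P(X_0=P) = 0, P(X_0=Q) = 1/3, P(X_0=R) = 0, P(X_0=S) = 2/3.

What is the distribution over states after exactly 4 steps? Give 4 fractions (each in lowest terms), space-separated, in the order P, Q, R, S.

Answer: 17582/50625 9524/50625 41189/151875 29368/151875

Derivation:
Propagating the distribution step by step (d_{t+1} = d_t * P):
d_0 = (P=0, Q=1/3, R=0, S=2/3)
  d_1[P] = 0*1/15 + 1/3*4/15 + 0*3/5 + 2/3*7/15 = 2/5
  d_1[Q] = 0*4/15 + 1/3*1/15 + 0*4/15 + 2/3*1/15 = 1/15
  d_1[R] = 0*4/15 + 1/3*7/15 + 0*1/15 + 2/3*2/5 = 19/45
  d_1[S] = 0*2/5 + 1/3*1/5 + 0*1/15 + 2/3*1/15 = 1/9
d_1 = (P=2/5, Q=1/15, R=19/45, S=1/9)
  d_2[P] = 2/5*1/15 + 1/15*4/15 + 19/45*3/5 + 1/9*7/15 = 236/675
  d_2[Q] = 2/5*4/15 + 1/15*1/15 + 19/45*4/15 + 1/9*1/15 = 52/225
  d_2[R] = 2/5*4/15 + 1/15*7/15 + 19/45*1/15 + 1/9*2/5 = 142/675
  d_2[S] = 2/5*2/5 + 1/15*1/5 + 19/45*1/15 + 1/9*1/15 = 47/225
d_2 = (P=236/675, Q=52/225, R=142/675, S=47/225)
  d_3[P] = 236/675*1/15 + 52/225*4/15 + 142/675*3/5 + 47/225*7/15 = 25/81
  d_3[Q] = 236/675*4/15 + 52/225*1/15 + 142/675*4/15 + 47/225*1/15 = 67/375
  d_3[R] = 236/675*4/15 + 52/225*7/15 + 142/675*1/15 + 47/225*2/5 = 112/375
  d_3[S] = 236/675*2/5 + 52/225*1/5 + 142/675*1/15 + 47/225*1/15 = 2167/10125
d_3 = (P=25/81, Q=67/375, R=112/375, S=2167/10125)
  d_4[P] = 25/81*1/15 + 67/375*4/15 + 112/375*3/5 + 2167/10125*7/15 = 17582/50625
  d_4[Q] = 25/81*4/15 + 67/375*1/15 + 112/375*4/15 + 2167/10125*1/15 = 9524/50625
  d_4[R] = 25/81*4/15 + 67/375*7/15 + 112/375*1/15 + 2167/10125*2/5 = 41189/151875
  d_4[S] = 25/81*2/5 + 67/375*1/5 + 112/375*1/15 + 2167/10125*1/15 = 29368/151875
d_4 = (P=17582/50625, Q=9524/50625, R=41189/151875, S=29368/151875)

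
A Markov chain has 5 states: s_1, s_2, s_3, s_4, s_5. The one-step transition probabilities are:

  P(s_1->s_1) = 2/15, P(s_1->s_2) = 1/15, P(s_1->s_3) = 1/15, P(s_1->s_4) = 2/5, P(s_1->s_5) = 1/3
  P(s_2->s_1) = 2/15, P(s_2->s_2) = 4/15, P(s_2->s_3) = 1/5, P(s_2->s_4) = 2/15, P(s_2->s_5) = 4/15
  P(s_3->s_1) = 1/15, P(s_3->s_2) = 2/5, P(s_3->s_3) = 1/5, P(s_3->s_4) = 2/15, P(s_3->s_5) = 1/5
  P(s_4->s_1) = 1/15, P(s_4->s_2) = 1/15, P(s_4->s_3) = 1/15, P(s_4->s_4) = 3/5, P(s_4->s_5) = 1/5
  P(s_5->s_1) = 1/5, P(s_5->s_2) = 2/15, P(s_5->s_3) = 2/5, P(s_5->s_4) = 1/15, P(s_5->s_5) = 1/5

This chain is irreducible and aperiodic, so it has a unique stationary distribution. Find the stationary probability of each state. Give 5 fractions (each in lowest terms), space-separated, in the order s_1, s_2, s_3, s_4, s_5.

The stationary distribution satisfies pi = pi * P, i.e.:
  pi_s_1 = 2/15*pi_s_1 + 2/15*pi_s_2 + 1/15*pi_s_3 + 1/15*pi_s_4 + 1/5*pi_s_5
  pi_s_2 = 1/15*pi_s_1 + 4/15*pi_s_2 + 2/5*pi_s_3 + 1/15*pi_s_4 + 2/15*pi_s_5
  pi_s_3 = 1/15*pi_s_1 + 1/5*pi_s_2 + 1/5*pi_s_3 + 1/15*pi_s_4 + 2/5*pi_s_5
  pi_s_4 = 2/5*pi_s_1 + 2/15*pi_s_2 + 2/15*pi_s_3 + 3/5*pi_s_4 + 1/15*pi_s_5
  pi_s_5 = 1/3*pi_s_1 + 4/15*pi_s_2 + 1/5*pi_s_3 + 1/5*pi_s_4 + 1/5*pi_s_5
with normalization: pi_s_1 + pi_s_2 + pi_s_3 + pi_s_4 + pi_s_5 = 1.

Using the first 4 balance equations plus normalization, the linear system A*pi = b is:
  [-13/15, 2/15, 1/15, 1/15, 1/5] . pi = 0
  [1/15, -11/15, 2/5, 1/15, 2/15] . pi = 0
  [1/15, 1/5, -4/5, 1/15, 2/5] . pi = 0
  [2/5, 2/15, 2/15, -2/5, 1/15] . pi = 0
  [1, 1, 1, 1, 1] . pi = 1

Solving yields:
  pi_s_1 = 862/7367
  pi_s_2 = 1345/7367
  pi_s_3 = 1419/7367
  pi_s_4 = 2063/7367
  pi_s_5 = 1678/7367

Verification (pi * P):
  862/7367*2/15 + 1345/7367*2/15 + 1419/7367*1/15 + 2063/7367*1/15 + 1678/7367*1/5 = 862/7367 = pi_s_1  (ok)
  862/7367*1/15 + 1345/7367*4/15 + 1419/7367*2/5 + 2063/7367*1/15 + 1678/7367*2/15 = 1345/7367 = pi_s_2  (ok)
  862/7367*1/15 + 1345/7367*1/5 + 1419/7367*1/5 + 2063/7367*1/15 + 1678/7367*2/5 = 1419/7367 = pi_s_3  (ok)
  862/7367*2/5 + 1345/7367*2/15 + 1419/7367*2/15 + 2063/7367*3/5 + 1678/7367*1/15 = 2063/7367 = pi_s_4  (ok)
  862/7367*1/3 + 1345/7367*4/15 + 1419/7367*1/5 + 2063/7367*1/5 + 1678/7367*1/5 = 1678/7367 = pi_s_5  (ok)

Answer: 862/7367 1345/7367 1419/7367 2063/7367 1678/7367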